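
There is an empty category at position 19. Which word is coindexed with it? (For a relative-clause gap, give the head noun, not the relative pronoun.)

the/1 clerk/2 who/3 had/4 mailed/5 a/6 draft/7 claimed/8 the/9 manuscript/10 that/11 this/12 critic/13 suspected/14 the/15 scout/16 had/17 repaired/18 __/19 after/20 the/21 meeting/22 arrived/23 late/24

The gap at 19 is the object of "repaired", inside a relative clause.
The relative pronoun is "that" (word 11); it is bound by the head noun immediately before it.
Its filler is the head noun "manuscript", at word 10.

10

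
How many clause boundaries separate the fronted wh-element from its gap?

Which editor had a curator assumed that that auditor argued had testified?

"which editor" is extracted from the subject of "testified".
Boundaries crossed, outermost first: [that], [Ø] — 2 in total.

2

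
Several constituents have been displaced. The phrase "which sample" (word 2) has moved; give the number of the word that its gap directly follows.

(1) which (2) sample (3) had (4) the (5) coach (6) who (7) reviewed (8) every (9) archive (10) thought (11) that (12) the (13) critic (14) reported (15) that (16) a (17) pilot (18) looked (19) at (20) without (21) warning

The displaced element is "which sample" (word 2).
It is linked across 2 clause boundaries (that → that).
It functions as the object of the preposition "at" of "looked", so the gap sits immediately after word 19 ("at").
Base order: The coach who reviewed every archive had thought that the critic reported that a pilot looked at which sample without warning.

19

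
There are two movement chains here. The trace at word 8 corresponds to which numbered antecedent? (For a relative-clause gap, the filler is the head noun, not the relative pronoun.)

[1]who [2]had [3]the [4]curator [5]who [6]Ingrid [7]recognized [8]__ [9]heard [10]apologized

The marked gap is inside the relative clause, the direct object of "recognized".
Its filler is the head noun "curator" (via "who"), at word 4.
(The other dependency links word 1 to a gap after word 9.)

4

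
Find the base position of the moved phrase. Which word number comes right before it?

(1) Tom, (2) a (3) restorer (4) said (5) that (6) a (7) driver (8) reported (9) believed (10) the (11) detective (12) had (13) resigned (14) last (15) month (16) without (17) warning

The displaced element is "Tom" (word 1).
It is linked across 2 clause boundaries (that → Ø).
It functions as the subject of "believed", so the gap sits immediately after word 8 ("reported").
Base order: A restorer said that a driver reported that Tom believed the detective had resigned last month without warning.

8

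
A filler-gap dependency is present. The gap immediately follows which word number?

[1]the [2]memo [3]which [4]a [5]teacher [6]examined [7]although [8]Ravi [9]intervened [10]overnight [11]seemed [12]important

6

The displaced element is "the memo" (word 2).
It functions as the direct object of "examined", so the gap sits immediately after word 6 ("examined").
Base order: A teacher examined the memo although Ravi intervened overnight.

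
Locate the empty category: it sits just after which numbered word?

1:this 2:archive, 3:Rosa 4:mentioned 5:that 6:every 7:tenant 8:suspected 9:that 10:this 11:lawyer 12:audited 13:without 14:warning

The displaced element is "this archive" (word 2).
It is linked across 2 clause boundaries (that → that).
It functions as the direct object of "audited", so the gap sits immediately after word 12 ("audited").
Base order: Rosa mentioned that every tenant suspected that this lawyer audited this archive without warning.

12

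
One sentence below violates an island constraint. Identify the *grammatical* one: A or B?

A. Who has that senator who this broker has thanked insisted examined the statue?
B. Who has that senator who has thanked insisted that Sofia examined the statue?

A

In B, the wh-phrase is extracted from inside a complex-NP island (relative clause) (introduced by "who"), which blocks movement.
In A, the extraction path crosses only that-complement boundaries, which are transparent.
So A is grammatical.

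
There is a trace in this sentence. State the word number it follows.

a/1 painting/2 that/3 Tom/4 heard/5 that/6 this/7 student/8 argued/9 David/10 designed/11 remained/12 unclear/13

The displaced element is "a painting" (word 2).
It is linked across 2 clause boundaries (that → Ø).
It functions as the direct object of "designed", so the gap sits immediately after word 11 ("designed").
Base order: Tom heard that this student argued David designed a painting.

11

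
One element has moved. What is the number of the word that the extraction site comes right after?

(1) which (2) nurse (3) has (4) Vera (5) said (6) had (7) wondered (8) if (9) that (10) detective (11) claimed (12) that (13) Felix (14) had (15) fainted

5

The displaced element is "which nurse" (word 2).
It is linked across 1 clause boundary (Ø).
It functions as the subject of "wondered", so the gap sits immediately after word 5 ("said").
Base order: Vera has said that which nurse had wondered if that detective claimed that Felix had fainted.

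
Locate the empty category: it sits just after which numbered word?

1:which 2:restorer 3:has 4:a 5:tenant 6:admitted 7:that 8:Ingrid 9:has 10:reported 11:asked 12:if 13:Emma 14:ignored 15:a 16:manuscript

10

The displaced element is "which restorer" (word 2).
It is linked across 2 clause boundaries (that → Ø).
It functions as the subject of "asked", so the gap sits immediately after word 10 ("reported").
Base order: A tenant has admitted that Ingrid has reported that which restorer asked if Emma ignored a manuscript.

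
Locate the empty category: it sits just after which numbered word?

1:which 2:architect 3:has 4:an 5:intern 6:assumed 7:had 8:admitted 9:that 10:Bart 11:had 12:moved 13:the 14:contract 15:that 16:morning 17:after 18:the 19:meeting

6

The displaced element is "which architect" (word 2).
It is linked across 1 clause boundary (Ø).
It functions as the subject of "admitted", so the gap sits immediately after word 6 ("assumed").
Base order: An intern has assumed which architect had admitted that Bart had moved the contract that morning after the meeting.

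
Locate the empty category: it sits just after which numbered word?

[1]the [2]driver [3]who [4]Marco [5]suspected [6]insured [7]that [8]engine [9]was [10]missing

5

The displaced element is "the driver" (word 2).
It is linked across 1 clause boundary (Ø).
It functions as the subject of "insured", so the gap sits immediately after word 5 ("suspected").
Base order: Marco suspected the driver insured that engine.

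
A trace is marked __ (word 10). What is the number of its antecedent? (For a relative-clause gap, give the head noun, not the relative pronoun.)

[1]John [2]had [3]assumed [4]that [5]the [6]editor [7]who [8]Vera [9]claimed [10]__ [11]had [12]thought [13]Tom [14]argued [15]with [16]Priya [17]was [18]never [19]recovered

6

The gap at 10 is the subject of "thought", inside a relative clause.
The relative pronoun is "who" (word 7); it is bound by the head noun immediately before it.
Its filler is the head noun "editor", at word 6.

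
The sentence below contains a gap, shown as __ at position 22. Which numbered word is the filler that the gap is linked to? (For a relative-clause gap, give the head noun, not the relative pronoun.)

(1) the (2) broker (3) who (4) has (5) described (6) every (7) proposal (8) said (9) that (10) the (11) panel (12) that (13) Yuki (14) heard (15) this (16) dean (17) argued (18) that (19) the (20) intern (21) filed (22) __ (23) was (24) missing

11

The gap at 22 is the object of "filed", inside a relative clause.
The relative pronoun is "that" (word 12); it is bound by the head noun immediately before it.
Its filler is the head noun "panel", at word 11.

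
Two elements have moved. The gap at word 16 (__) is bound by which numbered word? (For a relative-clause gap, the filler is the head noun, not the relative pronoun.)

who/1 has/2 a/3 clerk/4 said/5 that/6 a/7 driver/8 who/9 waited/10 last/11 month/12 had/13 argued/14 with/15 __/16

1

The marked gap is the object of the preposition "with" of "argued".
Its filler is the fronted wh-phrase "who", at word 1.
(The other dependency links word 8 to a gap after word 9.)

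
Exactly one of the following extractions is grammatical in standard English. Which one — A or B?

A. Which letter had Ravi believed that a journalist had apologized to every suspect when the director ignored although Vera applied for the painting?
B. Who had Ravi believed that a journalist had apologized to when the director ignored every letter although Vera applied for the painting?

B

In A, the wh-phrase is extracted from inside an adjunct island (introduced by "when"), which blocks movement.
In B, the extraction path crosses only that-complement boundaries, which are transparent.
So B is grammatical.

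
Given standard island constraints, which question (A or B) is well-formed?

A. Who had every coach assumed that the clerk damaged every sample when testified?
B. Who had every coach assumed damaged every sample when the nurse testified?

In A, the wh-phrase is extracted from inside an adjunct island (introduced by "when"), which blocks movement.
In B, the extraction path crosses only that-complement boundaries, which are transparent.
So B is grammatical.

B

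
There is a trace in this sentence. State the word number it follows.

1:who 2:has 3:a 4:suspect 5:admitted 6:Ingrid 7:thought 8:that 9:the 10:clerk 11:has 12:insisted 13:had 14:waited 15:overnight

The displaced element is "who" (word 1).
It is linked across 3 clause boundaries (Ø → that → Ø).
It functions as the subject of "waited", so the gap sits immediately after word 12 ("insisted").
Base order: A suspect has admitted Ingrid thought that the clerk has insisted who had waited overnight.

12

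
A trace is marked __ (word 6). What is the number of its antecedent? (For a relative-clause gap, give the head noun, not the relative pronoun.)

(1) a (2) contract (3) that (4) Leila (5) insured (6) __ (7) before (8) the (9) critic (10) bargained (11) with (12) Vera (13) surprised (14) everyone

The gap at 6 is the object of "insured", inside a relative clause.
The relative pronoun is "that" (word 3); it is bound by the head noun immediately before it.
Its filler is the head noun "contract", at word 2.

2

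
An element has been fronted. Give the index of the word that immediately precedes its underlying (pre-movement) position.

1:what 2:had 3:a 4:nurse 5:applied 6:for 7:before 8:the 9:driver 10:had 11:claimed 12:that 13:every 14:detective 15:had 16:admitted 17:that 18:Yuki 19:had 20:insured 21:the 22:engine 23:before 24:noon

The displaced element is "what" (word 1).
It functions as the object of the preposition "for" of "applied", so the gap sits immediately after word 6 ("for").
Base order: A nurse had applied for what before the driver had claimed that every detective had admitted that Yuki had insured the engine before noon.

6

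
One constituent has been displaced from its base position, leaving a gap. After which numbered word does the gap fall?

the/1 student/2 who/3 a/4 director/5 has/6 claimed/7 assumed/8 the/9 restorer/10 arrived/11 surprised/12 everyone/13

The displaced element is "the student" (word 2).
It is linked across 1 clause boundary (Ø).
It functions as the subject of "assumed", so the gap sits immediately after word 7 ("claimed").
Base order: A director has claimed that the student assumed the restorer arrived.

7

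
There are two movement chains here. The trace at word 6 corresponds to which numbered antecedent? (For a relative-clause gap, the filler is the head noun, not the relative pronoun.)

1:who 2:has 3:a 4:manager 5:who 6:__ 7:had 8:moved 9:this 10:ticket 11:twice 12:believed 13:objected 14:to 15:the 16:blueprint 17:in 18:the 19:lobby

4

The marked gap is inside the relative clause, the subject of "moved".
Its filler is the head noun "manager" (via "who"), at word 4.
(The other dependency links word 1 to a gap after word 12.)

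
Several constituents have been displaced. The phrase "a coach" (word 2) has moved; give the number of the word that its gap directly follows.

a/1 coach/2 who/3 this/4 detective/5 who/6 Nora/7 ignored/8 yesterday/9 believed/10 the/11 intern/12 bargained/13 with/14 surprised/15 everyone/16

The displaced element is "a coach" (word 2).
It is linked across 1 clause boundary (Ø).
It functions as the object of the preposition "with" of "bargained", so the gap sits immediately after word 14 ("with").
Base order: This detective who Nora ignored yesterday believed the intern bargained with a coach.

14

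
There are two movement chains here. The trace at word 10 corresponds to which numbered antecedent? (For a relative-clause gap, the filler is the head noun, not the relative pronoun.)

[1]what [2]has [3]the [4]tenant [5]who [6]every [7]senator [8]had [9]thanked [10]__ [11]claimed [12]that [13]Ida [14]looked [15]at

4

The marked gap is inside the relative clause, the direct object of "thanked".
Its filler is the head noun "tenant" (via "who"), at word 4.
(The other dependency links word 1 to a gap after word 15.)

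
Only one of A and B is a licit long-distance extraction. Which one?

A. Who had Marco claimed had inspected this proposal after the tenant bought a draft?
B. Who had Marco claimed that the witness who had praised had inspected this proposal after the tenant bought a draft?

A

In B, the wh-phrase is extracted from inside a complex-NP island (relative clause) (introduced by "who"), which blocks movement.
In A, the extraction path crosses only that-complement boundaries, which are transparent.
So A is grammatical.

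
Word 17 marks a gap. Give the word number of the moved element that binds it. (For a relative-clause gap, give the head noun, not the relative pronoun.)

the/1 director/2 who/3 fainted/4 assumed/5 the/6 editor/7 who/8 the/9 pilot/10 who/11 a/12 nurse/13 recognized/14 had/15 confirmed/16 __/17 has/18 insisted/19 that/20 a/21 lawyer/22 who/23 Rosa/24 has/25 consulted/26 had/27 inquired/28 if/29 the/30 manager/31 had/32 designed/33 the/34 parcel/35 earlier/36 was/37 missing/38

7

The gap at 17 is the subject of "insisted", inside a relative clause.
The relative pronoun is "who" (word 8); it is bound by the head noun immediately before it.
Its filler is the head noun "editor", at word 7.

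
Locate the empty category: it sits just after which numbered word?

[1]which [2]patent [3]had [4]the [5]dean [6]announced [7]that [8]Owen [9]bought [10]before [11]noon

9

The displaced element is "which patent" (word 2).
It is linked across 1 clause boundary (that).
It functions as the direct object of "bought", so the gap sits immediately after word 9 ("bought").
Base order: The dean had announced that Owen bought which patent before noon.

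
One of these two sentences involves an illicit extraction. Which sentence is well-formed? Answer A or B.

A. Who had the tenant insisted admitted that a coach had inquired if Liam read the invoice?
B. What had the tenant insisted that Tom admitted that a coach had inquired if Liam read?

A

In B, the wh-phrase is extracted from inside a wh-island (introduced by "if"), which blocks movement.
In A, the extraction path crosses only that-complement boundaries, which are transparent.
So A is grammatical.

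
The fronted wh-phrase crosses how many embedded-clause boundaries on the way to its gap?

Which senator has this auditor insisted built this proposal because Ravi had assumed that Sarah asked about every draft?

1

"which senator" is extracted from the subject of "built".
Boundaries crossed, outermost first: [Ø] — 1 in total.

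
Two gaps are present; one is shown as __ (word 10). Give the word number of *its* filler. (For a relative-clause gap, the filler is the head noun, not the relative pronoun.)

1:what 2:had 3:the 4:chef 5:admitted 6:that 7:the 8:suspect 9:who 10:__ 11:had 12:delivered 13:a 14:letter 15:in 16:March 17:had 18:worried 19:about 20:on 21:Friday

8

The marked gap is inside the relative clause, the subject of "delivered".
Its filler is the head noun "suspect" (via "who"), at word 8.
(The other dependency links word 1 to a gap after word 19.)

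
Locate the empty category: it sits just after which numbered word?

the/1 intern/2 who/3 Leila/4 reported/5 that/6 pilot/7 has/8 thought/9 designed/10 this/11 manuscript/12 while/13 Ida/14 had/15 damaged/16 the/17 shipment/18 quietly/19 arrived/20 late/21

The displaced element is "the intern" (word 2).
It is linked across 2 clause boundaries (Ø → Ø).
It functions as the subject of "designed", so the gap sits immediately after word 9 ("thought").
Base order: Leila reported that pilot has thought that the intern designed this manuscript while Ida had damaged the shipment quietly.

9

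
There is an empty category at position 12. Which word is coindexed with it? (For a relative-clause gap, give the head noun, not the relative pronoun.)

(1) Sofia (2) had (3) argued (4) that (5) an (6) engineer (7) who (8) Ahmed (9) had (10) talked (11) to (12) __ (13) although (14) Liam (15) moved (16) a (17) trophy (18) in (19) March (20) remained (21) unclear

The gap at 12 is the prepositional object of "talked", inside a relative clause.
The relative pronoun is "who" (word 7); it is bound by the head noun immediately before it.
Its filler is the head noun "engineer", at word 6.

6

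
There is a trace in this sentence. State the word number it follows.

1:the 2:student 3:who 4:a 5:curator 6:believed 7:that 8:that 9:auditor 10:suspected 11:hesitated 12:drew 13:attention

The displaced element is "the student" (word 2).
It is linked across 2 clause boundaries (that → Ø).
It functions as the subject of "hesitated", so the gap sits immediately after word 10 ("suspected").
Base order: A curator believed that that auditor suspected that the student hesitated.

10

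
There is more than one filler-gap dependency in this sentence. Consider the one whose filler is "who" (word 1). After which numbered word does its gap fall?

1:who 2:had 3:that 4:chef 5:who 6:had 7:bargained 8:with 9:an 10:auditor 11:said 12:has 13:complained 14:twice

The displaced element is "who" (word 1).
It is linked across 1 clause boundary (Ø).
It functions as the subject of "complained", so the gap sits immediately after word 11 ("said").
Base order: That chef who had bargained with an auditor had said that who has complained twice.

11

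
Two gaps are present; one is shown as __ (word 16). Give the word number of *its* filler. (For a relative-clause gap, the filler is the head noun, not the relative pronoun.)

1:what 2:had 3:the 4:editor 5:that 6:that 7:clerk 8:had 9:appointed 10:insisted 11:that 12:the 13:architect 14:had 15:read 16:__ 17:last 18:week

1

The marked gap is the direct object of "read".
Its filler is the fronted wh-phrase "what", at word 1.
(The other dependency links word 4 to a gap after word 9.)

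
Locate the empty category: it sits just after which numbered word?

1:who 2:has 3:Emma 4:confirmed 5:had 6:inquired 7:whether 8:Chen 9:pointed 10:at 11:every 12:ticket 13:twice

4

The displaced element is "who" (word 1).
It is linked across 1 clause boundary (Ø).
It functions as the subject of "inquired", so the gap sits immediately after word 4 ("confirmed").
Base order: Emma has confirmed that who had inquired whether Chen pointed at every ticket twice.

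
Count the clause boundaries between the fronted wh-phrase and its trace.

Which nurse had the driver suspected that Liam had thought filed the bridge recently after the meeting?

2

"which nurse" is extracted from the subject of "filed".
Boundaries crossed, outermost first: [that], [Ø] — 2 in total.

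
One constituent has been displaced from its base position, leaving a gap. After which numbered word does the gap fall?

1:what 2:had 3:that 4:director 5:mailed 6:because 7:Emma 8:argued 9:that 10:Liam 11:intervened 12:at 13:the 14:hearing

The displaced element is "what" (word 1).
It functions as the direct object of "mailed", so the gap sits immediately after word 5 ("mailed").
Base order: That director had mailed what because Emma argued that Liam intervened at the hearing.

5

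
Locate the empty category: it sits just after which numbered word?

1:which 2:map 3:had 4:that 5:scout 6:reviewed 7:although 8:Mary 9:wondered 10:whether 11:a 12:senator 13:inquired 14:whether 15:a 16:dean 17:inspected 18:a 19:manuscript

6

The displaced element is "which map" (word 2).
It functions as the direct object of "reviewed", so the gap sits immediately after word 6 ("reviewed").
Base order: That scout had reviewed which map although Mary wondered whether a senator inquired whether a dean inspected a manuscript.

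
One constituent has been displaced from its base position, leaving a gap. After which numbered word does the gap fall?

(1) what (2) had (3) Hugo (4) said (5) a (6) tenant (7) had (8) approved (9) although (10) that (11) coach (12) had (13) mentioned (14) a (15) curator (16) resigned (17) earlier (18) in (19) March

8

The displaced element is "what" (word 1).
It is linked across 1 clause boundary (Ø).
It functions as the direct object of "approved", so the gap sits immediately after word 8 ("approved").
Base order: Hugo had said a tenant had approved what although that coach had mentioned a curator resigned earlier in March.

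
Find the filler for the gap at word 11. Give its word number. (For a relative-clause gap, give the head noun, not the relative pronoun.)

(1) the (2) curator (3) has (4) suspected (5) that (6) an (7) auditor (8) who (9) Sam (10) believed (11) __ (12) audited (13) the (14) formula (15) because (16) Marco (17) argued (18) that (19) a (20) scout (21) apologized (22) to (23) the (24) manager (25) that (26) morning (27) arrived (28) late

The gap at 11 is the subject of "audited", inside a relative clause.
The relative pronoun is "who" (word 8); it is bound by the head noun immediately before it.
Its filler is the head noun "auditor", at word 7.

7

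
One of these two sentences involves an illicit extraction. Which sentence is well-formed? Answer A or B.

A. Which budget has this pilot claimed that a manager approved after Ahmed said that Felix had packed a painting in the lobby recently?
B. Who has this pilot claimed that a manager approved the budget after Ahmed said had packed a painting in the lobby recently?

In B, the wh-phrase is extracted from inside an adjunct island (introduced by "after"), which blocks movement.
In A, the extraction path crosses only that-complement boundaries, which are transparent.
So A is grammatical.

A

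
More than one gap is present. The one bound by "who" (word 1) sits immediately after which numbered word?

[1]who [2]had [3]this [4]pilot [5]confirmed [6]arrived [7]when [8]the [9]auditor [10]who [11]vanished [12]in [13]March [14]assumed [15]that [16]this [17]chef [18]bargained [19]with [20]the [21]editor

The displaced element is "who" (word 1).
It is linked across 1 clause boundary (Ø).
It functions as the subject of "arrived", so the gap sits immediately after word 5 ("confirmed").
Base order: This pilot had confirmed who arrived when the auditor who vanished in March assumed that this chef bargained with the editor.

5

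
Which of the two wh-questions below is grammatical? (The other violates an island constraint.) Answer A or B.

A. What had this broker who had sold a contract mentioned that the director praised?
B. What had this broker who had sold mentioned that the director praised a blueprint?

In B, the wh-phrase is extracted from inside a complex-NP island (relative clause) (introduced by "who"), which blocks movement.
In A, the extraction path crosses only that-complement boundaries, which are transparent.
So A is grammatical.

A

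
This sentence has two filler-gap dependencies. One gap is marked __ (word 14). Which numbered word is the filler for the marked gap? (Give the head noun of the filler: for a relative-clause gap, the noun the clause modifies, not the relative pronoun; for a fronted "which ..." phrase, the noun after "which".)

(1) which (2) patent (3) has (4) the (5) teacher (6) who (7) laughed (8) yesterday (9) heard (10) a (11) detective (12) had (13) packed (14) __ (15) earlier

The marked gap is the direct object of "packed".
Its filler is the fronted wh-phrase "which patent", at word 2.
(The other dependency links word 5 to a gap after word 6.)

2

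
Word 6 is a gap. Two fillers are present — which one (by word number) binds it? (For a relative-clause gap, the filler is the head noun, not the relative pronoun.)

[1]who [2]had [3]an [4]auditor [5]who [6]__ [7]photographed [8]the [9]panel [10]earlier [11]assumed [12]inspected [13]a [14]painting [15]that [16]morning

The marked gap is inside the relative clause, the subject of "photographed".
Its filler is the head noun "auditor" (via "who"), at word 4.
(The other dependency links word 1 to a gap after word 11.)

4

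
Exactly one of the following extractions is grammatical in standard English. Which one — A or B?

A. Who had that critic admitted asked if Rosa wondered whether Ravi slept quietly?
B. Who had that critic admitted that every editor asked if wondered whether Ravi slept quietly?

A

In B, the wh-phrase is extracted from inside a wh-island (introduced by "if"), which blocks movement.
In A, the extraction path crosses only that-complement boundaries, which are transparent.
So A is grammatical.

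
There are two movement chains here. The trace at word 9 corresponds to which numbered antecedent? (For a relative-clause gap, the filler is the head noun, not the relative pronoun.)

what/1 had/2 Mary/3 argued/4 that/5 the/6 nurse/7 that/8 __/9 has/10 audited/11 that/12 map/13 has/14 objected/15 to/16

7

The marked gap is inside the relative clause, the subject of "audited".
Its filler is the head noun "nurse" (via "that"), at word 7.
(The other dependency links word 1 to a gap after word 16.)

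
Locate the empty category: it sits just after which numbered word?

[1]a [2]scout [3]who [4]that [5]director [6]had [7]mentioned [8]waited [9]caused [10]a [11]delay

7

The displaced element is "a scout" (word 2).
It is linked across 1 clause boundary (Ø).
It functions as the subject of "waited", so the gap sits immediately after word 7 ("mentioned").
Base order: That director had mentioned that a scout waited.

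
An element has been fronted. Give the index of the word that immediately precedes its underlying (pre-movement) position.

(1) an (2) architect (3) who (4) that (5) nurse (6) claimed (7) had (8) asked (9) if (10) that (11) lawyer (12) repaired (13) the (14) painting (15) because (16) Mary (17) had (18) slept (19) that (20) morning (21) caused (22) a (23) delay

6

The displaced element is "an architect" (word 2).
It is linked across 1 clause boundary (Ø).
It functions as the subject of "asked", so the gap sits immediately after word 6 ("claimed").
Base order: That nurse claimed an architect had asked if that lawyer repaired the painting because Mary had slept that morning.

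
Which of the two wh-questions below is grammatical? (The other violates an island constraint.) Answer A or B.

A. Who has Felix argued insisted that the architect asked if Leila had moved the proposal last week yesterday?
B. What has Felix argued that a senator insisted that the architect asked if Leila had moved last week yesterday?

In B, the wh-phrase is extracted from inside a wh-island (introduced by "if"), which blocks movement.
In A, the extraction path crosses only that-complement boundaries, which are transparent.
So A is grammatical.

A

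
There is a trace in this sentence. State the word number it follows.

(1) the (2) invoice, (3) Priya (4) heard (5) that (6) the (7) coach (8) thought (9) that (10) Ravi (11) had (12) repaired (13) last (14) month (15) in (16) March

12

The displaced element is "the invoice" (word 2).
It is linked across 2 clause boundaries (that → that).
It functions as the direct object of "repaired", so the gap sits immediately after word 12 ("repaired").
Base order: Priya heard that the coach thought that Ravi had repaired the invoice last month in March.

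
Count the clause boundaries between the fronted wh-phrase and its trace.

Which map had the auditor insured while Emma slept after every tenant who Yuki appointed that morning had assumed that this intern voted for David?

0

"which map" originates inside the matrix clause — no clause boundary is crossed.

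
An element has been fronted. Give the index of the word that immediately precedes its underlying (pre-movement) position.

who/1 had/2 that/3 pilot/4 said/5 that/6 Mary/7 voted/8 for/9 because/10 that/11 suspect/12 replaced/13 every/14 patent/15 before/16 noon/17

9

The displaced element is "who" (word 1).
It is linked across 1 clause boundary (that).
It functions as the object of the preposition "for" of "voted", so the gap sits immediately after word 9 ("for").
Base order: That pilot had said that Mary voted for who because that suspect replaced every patent before noon.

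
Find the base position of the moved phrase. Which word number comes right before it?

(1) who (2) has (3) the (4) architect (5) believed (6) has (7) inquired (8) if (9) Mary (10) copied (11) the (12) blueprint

The displaced element is "who" (word 1).
It is linked across 1 clause boundary (Ø).
It functions as the subject of "inquired", so the gap sits immediately after word 5 ("believed").
Base order: The architect has believed that who has inquired if Mary copied the blueprint.

5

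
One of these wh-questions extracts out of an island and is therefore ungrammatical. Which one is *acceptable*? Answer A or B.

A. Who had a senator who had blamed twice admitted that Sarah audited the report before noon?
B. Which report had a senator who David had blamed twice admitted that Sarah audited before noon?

B

In A, the wh-phrase is extracted from inside a complex-NP island (relative clause) (introduced by "who"), which blocks movement.
In B, the extraction path crosses only that-complement boundaries, which are transparent.
So B is grammatical.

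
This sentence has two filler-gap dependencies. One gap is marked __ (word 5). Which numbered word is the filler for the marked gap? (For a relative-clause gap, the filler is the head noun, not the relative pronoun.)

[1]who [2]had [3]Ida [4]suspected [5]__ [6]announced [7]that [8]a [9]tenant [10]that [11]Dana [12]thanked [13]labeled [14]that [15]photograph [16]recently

The marked gap is the subject of "announced".
Its filler is the fronted wh-phrase "who", at word 1.
(The other dependency links word 9 to a gap after word 12.)

1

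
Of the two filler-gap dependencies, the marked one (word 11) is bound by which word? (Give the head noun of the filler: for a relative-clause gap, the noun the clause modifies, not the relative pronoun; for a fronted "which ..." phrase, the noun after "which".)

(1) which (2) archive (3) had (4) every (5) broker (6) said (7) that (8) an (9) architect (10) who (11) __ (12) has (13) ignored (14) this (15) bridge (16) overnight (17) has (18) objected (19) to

The marked gap is inside the relative clause, the subject of "ignored".
Its filler is the head noun "architect" (via "who"), at word 9.
(The other dependency links word 2 to a gap after word 19.)

9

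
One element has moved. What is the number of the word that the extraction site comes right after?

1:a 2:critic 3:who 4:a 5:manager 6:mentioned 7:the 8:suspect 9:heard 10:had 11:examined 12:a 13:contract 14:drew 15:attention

The displaced element is "a critic" (word 2).
It is linked across 2 clause boundaries (Ø → Ø).
It functions as the subject of "examined", so the gap sits immediately after word 9 ("heard").
Base order: A manager mentioned the suspect heard that a critic had examined a contract.

9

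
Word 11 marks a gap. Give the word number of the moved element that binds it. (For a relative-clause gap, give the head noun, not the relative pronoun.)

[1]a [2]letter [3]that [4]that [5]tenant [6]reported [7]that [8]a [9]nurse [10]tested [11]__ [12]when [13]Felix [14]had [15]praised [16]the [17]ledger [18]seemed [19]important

The gap at 11 is the object of "tested", inside a relative clause.
The relative pronoun is "that" (word 3); it is bound by the head noun immediately before it.
Its filler is the head noun "letter", at word 2.

2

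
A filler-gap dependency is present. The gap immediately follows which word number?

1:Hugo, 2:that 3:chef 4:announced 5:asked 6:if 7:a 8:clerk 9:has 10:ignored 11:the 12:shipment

4

The displaced element is "Hugo" (word 1).
It is linked across 1 clause boundary (Ø).
It functions as the subject of "asked", so the gap sits immediately after word 4 ("announced").
Base order: That chef announced that Hugo asked if a clerk has ignored the shipment.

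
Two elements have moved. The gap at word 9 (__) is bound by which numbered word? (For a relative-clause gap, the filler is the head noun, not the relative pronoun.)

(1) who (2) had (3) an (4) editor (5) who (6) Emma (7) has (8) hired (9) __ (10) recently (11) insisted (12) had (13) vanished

4

The marked gap is inside the relative clause, the direct object of "hired".
Its filler is the head noun "editor" (via "who"), at word 4.
(The other dependency links word 1 to a gap after word 11.)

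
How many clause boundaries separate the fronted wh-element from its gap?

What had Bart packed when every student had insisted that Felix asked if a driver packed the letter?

0

"what" originates inside the matrix clause — no clause boundary is crossed.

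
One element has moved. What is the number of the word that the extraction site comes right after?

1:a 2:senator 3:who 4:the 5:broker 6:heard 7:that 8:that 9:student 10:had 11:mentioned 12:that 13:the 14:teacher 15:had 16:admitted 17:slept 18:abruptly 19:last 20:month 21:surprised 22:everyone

16

The displaced element is "a senator" (word 2).
It is linked across 3 clause boundaries (that → that → Ø).
It functions as the subject of "slept", so the gap sits immediately after word 16 ("admitted").
Base order: The broker heard that that student had mentioned that the teacher had admitted that a senator slept abruptly last month.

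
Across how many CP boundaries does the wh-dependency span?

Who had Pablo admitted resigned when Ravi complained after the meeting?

1

"who" is extracted from the subject of "resigned".
Boundaries crossed, outermost first: [Ø] — 1 in total.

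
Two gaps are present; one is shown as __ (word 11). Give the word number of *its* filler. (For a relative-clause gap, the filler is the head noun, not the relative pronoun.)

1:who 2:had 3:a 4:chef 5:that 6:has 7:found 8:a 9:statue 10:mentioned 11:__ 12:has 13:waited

The marked gap is the subject of "waited".
Its filler is the fronted wh-phrase "who", at word 1.
(The other dependency links word 4 to a gap after word 5.)

1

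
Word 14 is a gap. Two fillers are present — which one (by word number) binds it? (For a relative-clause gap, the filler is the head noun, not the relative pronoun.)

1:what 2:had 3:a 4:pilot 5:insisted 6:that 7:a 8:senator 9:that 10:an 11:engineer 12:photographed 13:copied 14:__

The marked gap is the direct object of "copied".
Its filler is the fronted wh-phrase "what", at word 1.
(The other dependency links word 8 to a gap after word 12.)

1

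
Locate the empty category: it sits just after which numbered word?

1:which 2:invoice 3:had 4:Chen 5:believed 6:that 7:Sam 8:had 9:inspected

The displaced element is "which invoice" (word 2).
It is linked across 1 clause boundary (that).
It functions as the direct object of "inspected", so the gap sits immediately after word 9 ("inspected").
Base order: Chen had believed that Sam had inspected which invoice.

9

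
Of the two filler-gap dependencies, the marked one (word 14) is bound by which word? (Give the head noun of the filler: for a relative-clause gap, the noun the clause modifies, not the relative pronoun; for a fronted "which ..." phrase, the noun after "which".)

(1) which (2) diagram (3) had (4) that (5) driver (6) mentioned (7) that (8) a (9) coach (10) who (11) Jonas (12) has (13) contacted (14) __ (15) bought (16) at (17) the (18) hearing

9

The marked gap is inside the relative clause, the direct object of "contacted".
Its filler is the head noun "coach" (via "who"), at word 9.
(The other dependency links word 2 to a gap after word 15.)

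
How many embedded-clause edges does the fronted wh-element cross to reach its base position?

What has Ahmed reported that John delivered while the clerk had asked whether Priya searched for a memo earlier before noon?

1

"what" is extracted from the object of "delivered".
Boundaries crossed, outermost first: [that] — 1 in total.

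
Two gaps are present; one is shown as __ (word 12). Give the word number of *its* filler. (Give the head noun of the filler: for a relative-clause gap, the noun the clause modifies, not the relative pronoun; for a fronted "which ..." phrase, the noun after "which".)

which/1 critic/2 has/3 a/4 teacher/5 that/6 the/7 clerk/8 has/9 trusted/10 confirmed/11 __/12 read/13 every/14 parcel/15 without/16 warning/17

2

The marked gap is the subject of "read".
Its filler is the fronted wh-phrase "which critic", at word 2.
(The other dependency links word 5 to a gap after word 10.)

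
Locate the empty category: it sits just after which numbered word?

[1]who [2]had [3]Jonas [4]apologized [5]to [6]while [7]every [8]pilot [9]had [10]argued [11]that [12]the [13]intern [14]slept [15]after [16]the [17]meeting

5

The displaced element is "who" (word 1).
It functions as the object of the preposition "to" of "apologized", so the gap sits immediately after word 5 ("to").
Base order: Jonas had apologized to who while every pilot had argued that the intern slept after the meeting.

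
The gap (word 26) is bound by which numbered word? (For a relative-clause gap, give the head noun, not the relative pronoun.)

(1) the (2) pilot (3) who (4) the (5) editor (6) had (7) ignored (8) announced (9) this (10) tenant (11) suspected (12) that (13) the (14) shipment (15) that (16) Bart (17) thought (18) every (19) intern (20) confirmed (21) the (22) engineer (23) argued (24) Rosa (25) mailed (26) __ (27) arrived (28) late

The gap at 26 is the object of "mailed", inside a relative clause.
The relative pronoun is "that" (word 15); it is bound by the head noun immediately before it.
Its filler is the head noun "shipment", at word 14.

14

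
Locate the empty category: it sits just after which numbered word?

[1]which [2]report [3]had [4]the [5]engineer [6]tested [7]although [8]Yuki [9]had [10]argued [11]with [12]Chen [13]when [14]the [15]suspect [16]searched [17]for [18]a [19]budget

The displaced element is "which report" (word 2).
It functions as the direct object of "tested", so the gap sits immediately after word 6 ("tested").
Base order: The engineer had tested which report although Yuki had argued with Chen when the suspect searched for a budget.

6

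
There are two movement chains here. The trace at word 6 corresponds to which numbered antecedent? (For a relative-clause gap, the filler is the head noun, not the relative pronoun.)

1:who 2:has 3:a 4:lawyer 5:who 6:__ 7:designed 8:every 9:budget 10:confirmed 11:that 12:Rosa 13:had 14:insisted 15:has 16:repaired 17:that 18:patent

The marked gap is inside the relative clause, the subject of "designed".
Its filler is the head noun "lawyer" (via "who"), at word 4.
(The other dependency links word 1 to a gap after word 14.)

4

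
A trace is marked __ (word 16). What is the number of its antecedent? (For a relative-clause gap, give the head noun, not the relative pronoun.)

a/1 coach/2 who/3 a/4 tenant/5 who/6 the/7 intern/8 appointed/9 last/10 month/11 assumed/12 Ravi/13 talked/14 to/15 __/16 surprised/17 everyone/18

The gap at 16 is the prepositional object of "talked", inside a relative clause.
The relative pronoun is "who" (word 3); it is bound by the head noun immediately before it.
Its filler is the head noun "coach", at word 2.

2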